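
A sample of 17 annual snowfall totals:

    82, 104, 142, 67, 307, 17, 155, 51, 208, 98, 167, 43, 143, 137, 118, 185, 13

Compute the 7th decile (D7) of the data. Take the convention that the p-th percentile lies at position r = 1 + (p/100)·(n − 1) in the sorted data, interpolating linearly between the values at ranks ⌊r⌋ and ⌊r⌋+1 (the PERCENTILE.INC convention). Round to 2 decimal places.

145.40

Sorted: 13, 17, 43, 51, 67, 82, 98, 104, 118, 137, 142, 143, 155, 167, 185, 208, 307.
n = 17.
r = 1 + (70/100)·(17 − 1) = 1 + 11.2 = 12.2.
Rank 12 is 143 and rank 13 is 155.
Interpolate: 143 + 0.2·(155 − 143) = 143 + 0.2·12 = 145.4.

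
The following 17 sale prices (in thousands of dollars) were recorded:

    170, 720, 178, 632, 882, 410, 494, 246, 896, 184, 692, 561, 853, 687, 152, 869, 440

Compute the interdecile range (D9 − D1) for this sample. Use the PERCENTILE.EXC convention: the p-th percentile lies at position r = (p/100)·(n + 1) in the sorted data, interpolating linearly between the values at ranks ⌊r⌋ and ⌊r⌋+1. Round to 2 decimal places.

Sorted: 152, 170, 178, 184, 246, 410, 440, 494, 561, 632, 687, 692, 720, 853, 869, 882, 896.
n = 17.
P10: r = 1.8; ranks 1–2 are 152, 170; interpolating gives 166.4.
P90: r = 16.2; ranks 16–17 are 882, 896; interpolating gives 884.8.
Difference: 884.8 − 166.4 = 718.4.

718.40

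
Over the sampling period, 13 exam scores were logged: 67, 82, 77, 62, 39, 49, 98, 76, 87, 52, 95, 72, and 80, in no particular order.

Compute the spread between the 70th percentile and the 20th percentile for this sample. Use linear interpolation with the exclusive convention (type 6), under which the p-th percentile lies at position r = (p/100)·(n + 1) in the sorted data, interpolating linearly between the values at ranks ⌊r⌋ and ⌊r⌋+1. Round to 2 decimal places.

Sorted: 39, 49, 52, 62, 67, 72, 76, 77, 80, 82, 87, 95, 98.
n = 13.
P20: r = 2.8; ranks 2–3 are 49, 52; interpolating gives 51.4.
P70: r = 9.8; ranks 9–10 are 80, 82; interpolating gives 81.6.
Difference: 81.6 − 51.4 = 30.2.

30.20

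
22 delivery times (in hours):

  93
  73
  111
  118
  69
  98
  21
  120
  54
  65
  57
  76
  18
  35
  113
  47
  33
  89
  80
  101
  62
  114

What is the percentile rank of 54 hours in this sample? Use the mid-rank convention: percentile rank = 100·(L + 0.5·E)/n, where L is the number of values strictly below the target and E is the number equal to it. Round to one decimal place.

25.0

Sorted: 18, 21, 33, 35, 47, 54, 57, 62, 65, 69, 73, 76, 80, 89, 93, 98, 101, 111, 113, 114, 118, 120.
Count below 54: L = 5; count equal: E = 1; n = 22.
Percentile rank = 100·(5 + 0.5·1)/22 = 100·5.5/22 = 25.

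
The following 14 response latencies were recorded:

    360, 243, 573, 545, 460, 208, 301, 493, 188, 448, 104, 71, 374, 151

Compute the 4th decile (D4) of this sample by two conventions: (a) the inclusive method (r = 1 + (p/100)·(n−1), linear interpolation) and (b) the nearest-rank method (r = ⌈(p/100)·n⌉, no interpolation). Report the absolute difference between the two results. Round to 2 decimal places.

11.60

Sorted: 71, 104, 151, 188, 208, 243, 301, 360, 374, 448, 460, 493, 545, 573.
n = 14.
(a) r = 6.2; between ranks 6 (243) and 7 (301): 254.6.
(b) the nearest-rank method: rank 6 → 243.
|254.6 − 243| = 11.6.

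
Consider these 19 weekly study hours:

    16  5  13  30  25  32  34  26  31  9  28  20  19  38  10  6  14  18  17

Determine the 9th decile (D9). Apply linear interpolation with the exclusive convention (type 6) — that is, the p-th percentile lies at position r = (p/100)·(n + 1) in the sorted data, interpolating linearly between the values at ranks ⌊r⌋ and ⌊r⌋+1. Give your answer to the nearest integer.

34

Sorted: 5, 6, 9, 10, 13, 14, 16, 17, 18, 19, 20, 25, 26, 28, 30, 31, 32, 34, 38.
n = 19.
r = (90/100)·(19 + 1) = 18.
r is an integer, so P90 is the value at rank 18: 34.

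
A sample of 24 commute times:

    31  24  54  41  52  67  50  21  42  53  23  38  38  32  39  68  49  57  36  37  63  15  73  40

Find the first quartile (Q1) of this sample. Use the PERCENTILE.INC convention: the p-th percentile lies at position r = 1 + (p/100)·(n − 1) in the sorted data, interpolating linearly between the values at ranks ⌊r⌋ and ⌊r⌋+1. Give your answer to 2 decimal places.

Sorted: 15, 21, 23, 24, 31, 32, 36, 37, 38, 38, 39, 40, 41, 42, 49, 50, 52, 53, 54, 57, 63, 67, 68, 73.
n = 24.
r = 1 + (25/100)·(24 − 1) = 1 + 5.75 = 6.75.
Rank 6 is 32 and rank 7 is 36.
Interpolate: 32 + 0.75·(36 − 32) = 32 + 0.75·4 = 35.

35.00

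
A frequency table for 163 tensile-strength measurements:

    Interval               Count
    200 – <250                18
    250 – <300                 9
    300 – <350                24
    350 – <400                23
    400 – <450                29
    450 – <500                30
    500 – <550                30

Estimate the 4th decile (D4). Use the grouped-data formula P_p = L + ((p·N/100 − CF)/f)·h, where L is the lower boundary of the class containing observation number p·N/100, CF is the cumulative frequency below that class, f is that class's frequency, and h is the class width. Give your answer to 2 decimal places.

380.87

N = 163; target position k = 40/100 · 163 = 65.2.
Cumulative frequencies: 18, 27, 51, 74, 103, 133, 163.
Observation 65.2 falls in the class 350 – <400.
L = 350, CF = 51, f = 23, h = 50.
P40 = 350 + ((65.2 − 51)/23)·50 = 350 + 30.8696 = 380.87.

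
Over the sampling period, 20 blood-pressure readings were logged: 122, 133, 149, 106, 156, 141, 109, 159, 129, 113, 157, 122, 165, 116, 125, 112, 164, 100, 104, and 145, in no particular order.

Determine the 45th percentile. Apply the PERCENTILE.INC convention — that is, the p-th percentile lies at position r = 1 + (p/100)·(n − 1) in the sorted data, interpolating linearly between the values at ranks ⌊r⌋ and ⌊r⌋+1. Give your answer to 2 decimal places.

123.65

Sorted: 100, 104, 106, 109, 112, 113, 116, 122, 122, 125, 129, 133, 141, 145, 149, 156, 157, 159, 164, 165.
n = 20.
r = 1 + (45/100)·(20 − 1) = 1 + 8.55 = 9.55.
Rank 9 is 122 and rank 10 is 125.
Interpolate: 122 + 0.55·(125 − 122) = 122 + 0.55·3 = 123.65.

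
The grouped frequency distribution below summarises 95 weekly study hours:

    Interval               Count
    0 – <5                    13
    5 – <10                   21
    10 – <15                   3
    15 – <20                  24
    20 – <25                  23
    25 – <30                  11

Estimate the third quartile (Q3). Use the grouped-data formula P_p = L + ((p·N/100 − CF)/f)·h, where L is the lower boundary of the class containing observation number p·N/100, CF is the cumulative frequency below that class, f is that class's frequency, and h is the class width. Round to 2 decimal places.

N = 95; target position k = 75/100 · 95 = 71.25.
Cumulative frequencies: 13, 34, 37, 61, 84, 95.
Observation 71.25 falls in the class 20 – <25.
L = 20, CF = 61, f = 23, h = 5.
P75 = 20 + ((71.25 − 61)/23)·5 = 20 + 2.22826 = 22.2283.

22.23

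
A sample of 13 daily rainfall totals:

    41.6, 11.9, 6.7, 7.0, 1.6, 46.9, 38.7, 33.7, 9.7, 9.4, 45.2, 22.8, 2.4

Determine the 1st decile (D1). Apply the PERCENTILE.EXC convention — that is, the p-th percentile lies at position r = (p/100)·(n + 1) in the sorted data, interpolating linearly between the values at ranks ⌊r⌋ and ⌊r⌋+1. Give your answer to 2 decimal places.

Sorted: 1.6, 2.4, 6.7, 7.0, 9.4, 9.7, 11.9, 22.8, 33.7, 38.7, 41.6, 45.2, 46.9.
n = 13.
r = (10/100)·(13 + 1) = 1.4.
Rank 1 is 1.6 and rank 2 is 2.4.
Interpolate: 1.6 + 0.4·(2.4 − 1.6) = 1.6 + 0.4·0.8 = 1.92.

1.92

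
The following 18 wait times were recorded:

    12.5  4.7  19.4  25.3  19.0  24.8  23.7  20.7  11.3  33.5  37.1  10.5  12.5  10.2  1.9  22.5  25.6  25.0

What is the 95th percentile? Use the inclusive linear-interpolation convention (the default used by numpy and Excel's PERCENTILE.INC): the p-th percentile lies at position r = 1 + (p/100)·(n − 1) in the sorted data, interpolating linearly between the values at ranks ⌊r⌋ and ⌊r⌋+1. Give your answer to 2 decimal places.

34.04

Sorted: 1.9, 4.7, 10.2, 10.5, 11.3, 12.5, 12.5, 19.0, 19.4, 20.7, 22.5, 23.7, 24.8, 25.0, 25.3, 25.6, 33.5, 37.1.
n = 18.
r = 1 + (95/100)·(18 − 1) = 1 + 16.15 = 17.15.
Rank 17 is 33.5 and rank 18 is 37.1.
Interpolate: 33.5 + 0.15·(37.1 − 33.5) = 33.5 + 0.15·3.6 = 34.04.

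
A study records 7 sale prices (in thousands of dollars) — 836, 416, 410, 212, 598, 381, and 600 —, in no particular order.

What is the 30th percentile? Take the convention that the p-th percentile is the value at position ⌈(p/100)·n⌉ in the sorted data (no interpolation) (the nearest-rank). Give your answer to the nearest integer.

410

Sorted: 212, 381, 410, 416, 598, 600, 836.
n = 7.
Position = ⌈30/100 · 7⌉ = ⌈2.1⌉ = 3.
The value at rank 3 is 410.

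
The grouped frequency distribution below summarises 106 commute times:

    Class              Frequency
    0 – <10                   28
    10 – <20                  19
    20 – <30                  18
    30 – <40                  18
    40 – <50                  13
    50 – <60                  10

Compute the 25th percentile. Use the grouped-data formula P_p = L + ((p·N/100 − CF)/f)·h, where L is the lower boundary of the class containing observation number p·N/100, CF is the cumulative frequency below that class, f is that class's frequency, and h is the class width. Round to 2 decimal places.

N = 106; target position k = 25/100 · 106 = 26.5.
Cumulative frequencies: 28, 47, 65, 83, 96, 106.
Observation 26.5 falls in the class 0 – <10.
L = 0, CF = 0, f = 28, h = 10.
P25 = 0 + ((26.5 − 0)/28)·10 = 0 + 9.46429 = 9.46429.

9.46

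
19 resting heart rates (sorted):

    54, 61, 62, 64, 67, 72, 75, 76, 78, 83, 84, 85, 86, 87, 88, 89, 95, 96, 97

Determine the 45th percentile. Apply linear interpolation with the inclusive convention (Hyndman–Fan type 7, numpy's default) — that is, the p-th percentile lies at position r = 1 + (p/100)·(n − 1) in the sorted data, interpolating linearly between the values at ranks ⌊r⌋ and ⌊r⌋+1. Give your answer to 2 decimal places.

78.50

n = 19.
r = 1 + (45/100)·(19 − 1) = 1 + 8.1 = 9.1.
Rank 9 is 78 and rank 10 is 83.
Interpolate: 78 + 0.1·(83 − 78) = 78 + 0.1·5 = 78.5.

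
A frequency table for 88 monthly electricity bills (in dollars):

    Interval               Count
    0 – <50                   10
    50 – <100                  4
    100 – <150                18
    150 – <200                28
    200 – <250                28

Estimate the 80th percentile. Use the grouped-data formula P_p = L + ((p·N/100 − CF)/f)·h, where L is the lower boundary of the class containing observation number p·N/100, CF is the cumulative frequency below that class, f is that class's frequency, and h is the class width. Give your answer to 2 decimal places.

N = 88; target position k = 80/100 · 88 = 70.4.
Cumulative frequencies: 10, 14, 32, 60, 88.
Observation 70.4 falls in the class 200 – <250.
L = 200, CF = 60, f = 28, h = 50.
P80 = 200 + ((70.4 − 60)/28)·50 = 200 + 18.5714 = 218.571.

218.57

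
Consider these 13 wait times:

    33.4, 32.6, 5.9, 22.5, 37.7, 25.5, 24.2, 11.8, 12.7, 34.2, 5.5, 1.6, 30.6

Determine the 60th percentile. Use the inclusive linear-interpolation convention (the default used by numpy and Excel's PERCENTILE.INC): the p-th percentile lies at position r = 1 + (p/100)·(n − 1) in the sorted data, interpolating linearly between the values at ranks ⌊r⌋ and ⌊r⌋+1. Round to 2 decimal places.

26.52

Sorted: 1.6, 5.5, 5.9, 11.8, 12.7, 22.5, 24.2, 25.5, 30.6, 32.6, 33.4, 34.2, 37.7.
n = 13.
r = 1 + (60/100)·(13 − 1) = 1 + 7.2 = 8.2.
Rank 8 is 25.5 and rank 9 is 30.6.
Interpolate: 25.5 + 0.2·(30.6 − 25.5) = 25.5 + 0.2·5.1 = 26.52.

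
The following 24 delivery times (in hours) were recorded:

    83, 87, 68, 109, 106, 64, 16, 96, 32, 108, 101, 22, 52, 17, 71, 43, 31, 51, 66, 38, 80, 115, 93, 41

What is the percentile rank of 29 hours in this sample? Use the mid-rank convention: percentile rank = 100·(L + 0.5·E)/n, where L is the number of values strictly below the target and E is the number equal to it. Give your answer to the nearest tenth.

Sorted: 16, 17, 22, 31, 32, 38, 41, 43, 51, 52, 64, 66, 68, 71, 80, 83, 87, 93, 96, 101, 106, 108, 109, 115.
Count below 29: L = 3; count equal: E = 0; n = 24.
Percentile rank = 100·(3 + 0.5·0)/24 = 100·3/24 = 12.5.

12.5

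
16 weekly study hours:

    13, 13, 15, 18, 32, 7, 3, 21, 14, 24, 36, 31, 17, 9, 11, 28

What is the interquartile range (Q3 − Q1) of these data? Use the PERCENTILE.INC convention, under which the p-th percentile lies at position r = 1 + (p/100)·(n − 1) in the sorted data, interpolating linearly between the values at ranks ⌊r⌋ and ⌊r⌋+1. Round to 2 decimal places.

Sorted: 3, 7, 9, 11, 13, 13, 14, 15, 17, 18, 21, 24, 28, 31, 32, 36.
n = 16.
P25: r = 4.75; ranks 4–5 are 11, 13; interpolating gives 12.5.
P75: r = 12.25; ranks 12–13 are 24, 28; interpolating gives 25.
Difference: 25 − 12.5 = 12.5.

12.50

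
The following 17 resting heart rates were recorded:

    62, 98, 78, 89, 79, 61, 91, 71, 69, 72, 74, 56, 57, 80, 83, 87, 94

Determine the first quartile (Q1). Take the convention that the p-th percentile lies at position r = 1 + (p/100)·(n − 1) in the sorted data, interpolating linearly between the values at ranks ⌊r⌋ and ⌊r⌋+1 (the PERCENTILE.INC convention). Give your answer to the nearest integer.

69

Sorted: 56, 57, 61, 62, 69, 71, 72, 74, 78, 79, 80, 83, 87, 89, 91, 94, 98.
n = 17.
r = 1 + (25/100)·(17 − 1) = 1 + 4 = 5.
r is an integer, so P25 is the value at rank 5: 69.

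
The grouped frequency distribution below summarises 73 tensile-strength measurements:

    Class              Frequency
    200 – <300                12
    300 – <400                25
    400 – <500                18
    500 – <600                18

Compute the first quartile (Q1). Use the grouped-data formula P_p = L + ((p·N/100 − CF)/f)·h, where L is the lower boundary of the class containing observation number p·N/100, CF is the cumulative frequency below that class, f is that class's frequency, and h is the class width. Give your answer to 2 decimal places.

325.00

N = 73; target position k = 25/100 · 73 = 18.25.
Cumulative frequencies: 12, 37, 55, 73.
Observation 18.25 falls in the class 300 – <400.
L = 300, CF = 12, f = 25, h = 100.
P25 = 300 + ((18.25 − 12)/25)·100 = 300 + 25 = 325.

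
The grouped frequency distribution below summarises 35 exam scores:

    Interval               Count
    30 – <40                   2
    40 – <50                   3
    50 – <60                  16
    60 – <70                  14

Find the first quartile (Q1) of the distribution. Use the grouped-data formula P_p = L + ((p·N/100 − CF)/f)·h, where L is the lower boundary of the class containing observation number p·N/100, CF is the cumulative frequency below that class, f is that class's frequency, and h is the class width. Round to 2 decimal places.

N = 35; target position k = 25/100 · 35 = 8.75.
Cumulative frequencies: 2, 5, 21, 35.
Observation 8.75 falls in the class 50 – <60.
L = 50, CF = 5, f = 16, h = 10.
P25 = 50 + ((8.75 − 5)/16)·10 = 50 + 2.34375 = 52.3438.

52.34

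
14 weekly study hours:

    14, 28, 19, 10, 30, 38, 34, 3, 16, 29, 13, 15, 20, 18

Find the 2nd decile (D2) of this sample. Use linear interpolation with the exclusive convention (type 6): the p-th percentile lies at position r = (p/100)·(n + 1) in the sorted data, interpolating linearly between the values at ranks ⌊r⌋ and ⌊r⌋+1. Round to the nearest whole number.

Sorted: 3, 10, 13, 14, 15, 16, 18, 19, 20, 28, 29, 30, 34, 38.
n = 14.
r = (20/100)·(14 + 1) = 3.
r is an integer, so P20 is the value at rank 3: 13.

13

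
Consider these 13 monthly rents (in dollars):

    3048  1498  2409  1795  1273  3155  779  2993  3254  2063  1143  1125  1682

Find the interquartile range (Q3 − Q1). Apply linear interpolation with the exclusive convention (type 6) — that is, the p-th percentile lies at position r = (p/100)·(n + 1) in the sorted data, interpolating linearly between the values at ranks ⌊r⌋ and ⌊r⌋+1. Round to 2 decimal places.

1812.50

Sorted: 779, 1125, 1143, 1273, 1498, 1682, 1795, 2063, 2409, 2993, 3048, 3155, 3254.
n = 13.
P25: r = 3.5; ranks 3–4 are 1143, 1273; interpolating gives 1208.
P75: r = 10.5; ranks 10–11 are 2993, 3048; interpolating gives 3020.5.
Difference: 3020.5 − 1208 = 1812.5.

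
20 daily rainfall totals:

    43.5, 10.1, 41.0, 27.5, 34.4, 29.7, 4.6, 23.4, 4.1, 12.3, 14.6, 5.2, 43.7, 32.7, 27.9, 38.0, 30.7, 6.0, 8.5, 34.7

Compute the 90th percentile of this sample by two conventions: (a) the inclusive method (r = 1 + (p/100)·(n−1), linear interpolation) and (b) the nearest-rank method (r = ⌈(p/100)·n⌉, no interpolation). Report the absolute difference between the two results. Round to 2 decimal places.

0.25

Sorted: 4.1, 4.6, 5.2, 6.0, 8.5, 10.1, 12.3, 14.6, 23.4, 27.5, 27.9, 29.7, 30.7, 32.7, 34.4, 34.7, 38.0, 41.0, 43.5, 43.7.
n = 20.
(a) r = 18.1; between ranks 18 (41.0) and 19 (43.5): 41.25.
(b) the nearest-rank method: rank 18 → 41.
|41.25 − 41| = 0.25.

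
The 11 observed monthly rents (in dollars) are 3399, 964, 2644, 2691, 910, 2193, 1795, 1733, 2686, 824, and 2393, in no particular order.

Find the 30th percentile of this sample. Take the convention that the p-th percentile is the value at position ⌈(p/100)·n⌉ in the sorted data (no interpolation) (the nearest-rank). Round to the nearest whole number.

1733

Sorted: 824, 910, 964, 1733, 1795, 2193, 2393, 2644, 2686, 2691, 3399.
n = 11.
Position = ⌈30/100 · 11⌉ = ⌈3.3⌉ = 4.
The value at rank 4 is 1733.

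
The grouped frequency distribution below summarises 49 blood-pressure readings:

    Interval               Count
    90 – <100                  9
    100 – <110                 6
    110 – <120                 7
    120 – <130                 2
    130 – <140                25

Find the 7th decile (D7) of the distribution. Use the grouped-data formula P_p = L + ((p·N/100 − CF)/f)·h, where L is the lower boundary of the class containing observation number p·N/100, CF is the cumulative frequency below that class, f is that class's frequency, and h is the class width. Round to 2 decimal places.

N = 49; target position k = 70/100 · 49 = 34.3.
Cumulative frequencies: 9, 15, 22, 24, 49.
Observation 34.3 falls in the class 130 – <140.
L = 130, CF = 24, f = 25, h = 10.
P70 = 130 + ((34.3 − 24)/25)·10 = 130 + 4.12 = 134.12.

134.12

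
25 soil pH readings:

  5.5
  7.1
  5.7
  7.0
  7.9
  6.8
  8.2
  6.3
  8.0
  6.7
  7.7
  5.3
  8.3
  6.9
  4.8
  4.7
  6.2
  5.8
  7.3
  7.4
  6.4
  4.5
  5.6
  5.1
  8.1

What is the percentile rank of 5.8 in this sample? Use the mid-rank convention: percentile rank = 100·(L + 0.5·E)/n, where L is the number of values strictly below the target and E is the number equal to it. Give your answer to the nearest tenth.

34.0

Sorted: 4.5, 4.7, 4.8, 5.1, 5.3, 5.5, 5.6, 5.7, 5.8, 6.2, 6.3, 6.4, 6.7, 6.8, 6.9, 7.0, 7.1, 7.3, 7.4, 7.7, 7.9, 8.0, 8.1, 8.2, 8.3.
Count below 5.8: L = 8; count equal: E = 1; n = 25.
Percentile rank = 100·(8 + 0.5·1)/25 = 100·8.5/25 = 34.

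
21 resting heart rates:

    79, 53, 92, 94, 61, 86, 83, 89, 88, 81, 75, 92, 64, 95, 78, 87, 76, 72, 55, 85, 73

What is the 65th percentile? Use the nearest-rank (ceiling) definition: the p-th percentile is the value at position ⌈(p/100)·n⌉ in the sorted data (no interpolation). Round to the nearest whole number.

Sorted: 53, 55, 61, 64, 72, 73, 75, 76, 78, 79, 81, 83, 85, 86, 87, 88, 89, 92, 92, 94, 95.
n = 21.
Position = ⌈65/100 · 21⌉ = ⌈13.65⌉ = 14.
The value at rank 14 is 86.

86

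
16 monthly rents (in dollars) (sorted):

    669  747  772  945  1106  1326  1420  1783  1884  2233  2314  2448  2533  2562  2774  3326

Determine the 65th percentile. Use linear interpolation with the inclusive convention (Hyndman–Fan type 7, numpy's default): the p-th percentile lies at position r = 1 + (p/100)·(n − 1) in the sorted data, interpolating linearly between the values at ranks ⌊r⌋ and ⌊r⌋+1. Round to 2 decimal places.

2293.75

n = 16.
r = 1 + (65/100)·(16 − 1) = 1 + 9.75 = 10.75.
Rank 10 is 2233 and rank 11 is 2314.
Interpolate: 2233 + 0.75·(2314 − 2233) = 2233 + 0.75·81 = 2293.75.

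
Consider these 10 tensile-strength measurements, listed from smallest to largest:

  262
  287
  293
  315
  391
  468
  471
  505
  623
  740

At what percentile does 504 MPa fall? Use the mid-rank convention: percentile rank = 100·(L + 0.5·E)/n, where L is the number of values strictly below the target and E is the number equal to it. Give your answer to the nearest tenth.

70.0

Count below 504: L = 7; count equal: E = 0; n = 10.
Percentile rank = 100·(7 + 0.5·0)/10 = 100·7/10 = 70.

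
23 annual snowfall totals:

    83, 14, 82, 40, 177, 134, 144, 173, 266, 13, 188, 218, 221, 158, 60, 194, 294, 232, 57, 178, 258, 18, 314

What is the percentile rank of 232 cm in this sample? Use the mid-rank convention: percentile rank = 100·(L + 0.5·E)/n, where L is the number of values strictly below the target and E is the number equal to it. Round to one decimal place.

80.4

Sorted: 13, 14, 18, 40, 57, 60, 82, 83, 134, 144, 158, 173, 177, 178, 188, 194, 218, 221, 232, 258, 266, 294, 314.
Count below 232: L = 18; count equal: E = 1; n = 23.
Percentile rank = 100·(18 + 0.5·1)/23 = 100·18.5/23 = 80.43.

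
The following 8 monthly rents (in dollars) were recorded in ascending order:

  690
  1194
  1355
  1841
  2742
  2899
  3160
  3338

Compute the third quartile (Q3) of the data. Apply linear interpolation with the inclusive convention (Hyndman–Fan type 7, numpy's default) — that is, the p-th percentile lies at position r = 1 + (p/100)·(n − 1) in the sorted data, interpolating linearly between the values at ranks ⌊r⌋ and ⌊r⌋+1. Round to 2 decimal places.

n = 8.
r = 1 + (75/100)·(8 − 1) = 1 + 5.25 = 6.25.
Rank 6 is 2899 and rank 7 is 3160.
Interpolate: 2899 + 0.25·(3160 − 2899) = 2899 + 0.25·261 = 2964.25.

2964.25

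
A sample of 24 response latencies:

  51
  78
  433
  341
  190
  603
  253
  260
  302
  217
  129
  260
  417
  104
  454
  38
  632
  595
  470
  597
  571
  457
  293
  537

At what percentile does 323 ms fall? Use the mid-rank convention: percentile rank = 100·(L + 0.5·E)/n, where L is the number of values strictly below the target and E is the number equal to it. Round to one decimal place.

Sorted: 38, 51, 78, 104, 129, 190, 217, 253, 260, 260, 293, 302, 341, 417, 433, 454, 457, 470, 537, 571, 595, 597, 603, 632.
Count below 323: L = 12; count equal: E = 0; n = 24.
Percentile rank = 100·(12 + 0.5·0)/24 = 100·12/24 = 50.

50.0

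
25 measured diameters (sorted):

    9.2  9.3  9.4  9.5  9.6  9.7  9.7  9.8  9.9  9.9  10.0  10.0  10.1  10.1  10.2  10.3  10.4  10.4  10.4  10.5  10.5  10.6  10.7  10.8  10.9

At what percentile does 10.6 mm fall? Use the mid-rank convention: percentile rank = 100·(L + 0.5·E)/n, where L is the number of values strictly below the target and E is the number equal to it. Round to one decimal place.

Count below 10.6: L = 21; count equal: E = 1; n = 25.
Percentile rank = 100·(21 + 0.5·1)/25 = 100·21.5/25 = 86.

86.0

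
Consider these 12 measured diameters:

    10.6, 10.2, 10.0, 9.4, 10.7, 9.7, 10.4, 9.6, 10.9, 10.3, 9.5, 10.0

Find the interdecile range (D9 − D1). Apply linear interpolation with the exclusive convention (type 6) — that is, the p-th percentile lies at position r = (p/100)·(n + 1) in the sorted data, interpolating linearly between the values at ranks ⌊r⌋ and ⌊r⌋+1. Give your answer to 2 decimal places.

1.41

Sorted: 9.4, 9.5, 9.6, 9.7, 10.0, 10.0, 10.2, 10.3, 10.4, 10.6, 10.7, 10.9.
n = 12.
P10: r = 1.3; ranks 1–2 are 9.4, 9.5; interpolating gives 9.43.
P90: r = 11.7; ranks 11–12 are 10.7, 10.9; interpolating gives 10.84.
Difference: 10.84 − 9.43 = 1.41.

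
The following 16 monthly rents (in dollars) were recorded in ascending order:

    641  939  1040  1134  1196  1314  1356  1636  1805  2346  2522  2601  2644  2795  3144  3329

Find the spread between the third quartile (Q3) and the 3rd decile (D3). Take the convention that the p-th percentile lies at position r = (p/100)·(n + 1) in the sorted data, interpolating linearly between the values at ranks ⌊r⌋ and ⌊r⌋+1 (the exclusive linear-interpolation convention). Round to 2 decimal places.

n = 16.
P30: r = 5.1; ranks 5–6 are 1196, 1314; interpolating gives 1207.8.
P75: r = 12.75; ranks 12–13 are 2601, 2644; interpolating gives 2633.25.
Difference: 2633.25 − 1207.8 = 1425.45.

1425.45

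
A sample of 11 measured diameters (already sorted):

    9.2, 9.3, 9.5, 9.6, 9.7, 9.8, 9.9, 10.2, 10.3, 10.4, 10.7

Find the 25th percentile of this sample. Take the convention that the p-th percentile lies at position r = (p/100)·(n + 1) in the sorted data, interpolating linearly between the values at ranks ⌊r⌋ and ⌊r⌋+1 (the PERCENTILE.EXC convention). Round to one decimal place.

9.5

n = 11.
r = (25/100)·(11 + 1) = 3.
r is an integer, so P25 is the value at rank 3: 9.5.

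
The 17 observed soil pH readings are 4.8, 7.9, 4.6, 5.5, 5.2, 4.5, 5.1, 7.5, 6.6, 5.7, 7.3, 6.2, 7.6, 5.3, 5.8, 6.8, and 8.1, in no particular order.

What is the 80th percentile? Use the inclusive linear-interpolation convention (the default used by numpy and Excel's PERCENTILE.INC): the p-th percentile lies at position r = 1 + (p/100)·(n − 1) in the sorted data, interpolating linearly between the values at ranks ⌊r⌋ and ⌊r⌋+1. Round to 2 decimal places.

Sorted: 4.5, 4.6, 4.8, 5.1, 5.2, 5.3, 5.5, 5.7, 5.8, 6.2, 6.6, 6.8, 7.3, 7.5, 7.6, 7.9, 8.1.
n = 17.
r = 1 + (80/100)·(17 − 1) = 1 + 12.8 = 13.8.
Rank 13 is 7.3 and rank 14 is 7.5.
Interpolate: 7.3 + 0.8·(7.5 − 7.3) = 7.3 + 0.8·0.2 = 7.46.

7.46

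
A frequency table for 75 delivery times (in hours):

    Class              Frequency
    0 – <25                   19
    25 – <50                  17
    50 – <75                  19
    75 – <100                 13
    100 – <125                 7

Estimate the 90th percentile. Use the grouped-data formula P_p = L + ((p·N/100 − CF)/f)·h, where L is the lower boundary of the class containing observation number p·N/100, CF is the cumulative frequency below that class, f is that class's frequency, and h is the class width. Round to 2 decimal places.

99.04

N = 75; target position k = 90/100 · 75 = 67.5.
Cumulative frequencies: 19, 36, 55, 68, 75.
Observation 67.5 falls in the class 75 – <100.
L = 75, CF = 55, f = 13, h = 25.
P90 = 75 + ((67.5 − 55)/13)·25 = 75 + 24.0385 = 99.0385.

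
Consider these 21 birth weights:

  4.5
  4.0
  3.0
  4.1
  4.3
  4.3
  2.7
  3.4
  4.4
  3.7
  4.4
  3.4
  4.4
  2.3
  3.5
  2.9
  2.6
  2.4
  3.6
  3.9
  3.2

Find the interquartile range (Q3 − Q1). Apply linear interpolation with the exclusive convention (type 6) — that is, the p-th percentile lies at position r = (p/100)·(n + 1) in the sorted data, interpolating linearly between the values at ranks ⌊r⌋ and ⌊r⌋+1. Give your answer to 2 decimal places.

Sorted: 2.3, 2.4, 2.6, 2.7, 2.9, 3.0, 3.2, 3.4, 3.4, 3.5, 3.6, 3.7, 3.9, 4.0, 4.1, 4.3, 4.3, 4.4, 4.4, 4.4, 4.5.
n = 21.
P25: r = 5.5; ranks 5–6 are 2.9, 3.0; interpolating gives 2.95.
P75: r = 16.5; ranks 16–17 are 4.3, 4.3; interpolating gives 4.3.
Difference: 4.3 − 2.95 = 1.35.

1.35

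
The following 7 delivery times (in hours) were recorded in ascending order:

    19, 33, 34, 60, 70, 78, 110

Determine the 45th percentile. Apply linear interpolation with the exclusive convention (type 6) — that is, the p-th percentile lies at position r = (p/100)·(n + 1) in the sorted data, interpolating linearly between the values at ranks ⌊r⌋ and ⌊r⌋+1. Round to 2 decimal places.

49.60

n = 7.
r = (45/100)·(7 + 1) = 3.6.
Rank 3 is 34 and rank 4 is 60.
Interpolate: 34 + 0.6·(60 − 34) = 34 + 0.6·26 = 49.6.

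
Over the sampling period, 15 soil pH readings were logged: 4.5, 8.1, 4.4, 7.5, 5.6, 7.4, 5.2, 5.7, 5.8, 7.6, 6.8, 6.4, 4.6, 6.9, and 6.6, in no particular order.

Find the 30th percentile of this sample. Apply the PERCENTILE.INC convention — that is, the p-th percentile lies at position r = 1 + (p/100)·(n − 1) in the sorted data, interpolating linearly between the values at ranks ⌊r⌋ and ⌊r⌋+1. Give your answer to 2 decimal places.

Sorted: 4.4, 4.5, 4.6, 5.2, 5.6, 5.7, 5.8, 6.4, 6.6, 6.8, 6.9, 7.4, 7.5, 7.6, 8.1.
n = 15.
r = 1 + (30/100)·(15 − 1) = 1 + 4.2 = 5.2.
Rank 5 is 5.6 and rank 6 is 5.7.
Interpolate: 5.6 + 0.2·(5.7 − 5.6) = 5.6 + 0.2·0.1 = 5.62.

5.62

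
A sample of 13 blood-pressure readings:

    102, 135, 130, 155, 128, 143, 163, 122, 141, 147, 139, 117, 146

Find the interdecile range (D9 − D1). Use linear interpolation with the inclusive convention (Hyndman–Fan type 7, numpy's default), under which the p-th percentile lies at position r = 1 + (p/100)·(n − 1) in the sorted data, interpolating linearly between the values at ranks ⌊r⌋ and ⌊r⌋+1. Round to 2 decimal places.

Sorted: 102, 117, 122, 128, 130, 135, 139, 141, 143, 146, 147, 155, 163.
n = 13.
P10: r = 2.2; ranks 2–3 are 117, 122; interpolating gives 118.
P90: r = 11.8; ranks 11–12 are 147, 155; interpolating gives 153.4.
Difference: 153.4 − 118 = 35.4.

35.40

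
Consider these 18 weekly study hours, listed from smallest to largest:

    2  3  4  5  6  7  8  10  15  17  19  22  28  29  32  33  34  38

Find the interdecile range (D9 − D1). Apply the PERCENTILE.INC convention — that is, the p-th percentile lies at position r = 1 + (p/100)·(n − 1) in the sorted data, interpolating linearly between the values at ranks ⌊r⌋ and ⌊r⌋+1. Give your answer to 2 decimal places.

n = 18.
P10: r = 2.7; ranks 2–3 are 3, 4; interpolating gives 3.7.
P90: r = 16.3; ranks 16–17 are 33, 34; interpolating gives 33.3.
Difference: 33.3 − 3.7 = 29.6.

29.60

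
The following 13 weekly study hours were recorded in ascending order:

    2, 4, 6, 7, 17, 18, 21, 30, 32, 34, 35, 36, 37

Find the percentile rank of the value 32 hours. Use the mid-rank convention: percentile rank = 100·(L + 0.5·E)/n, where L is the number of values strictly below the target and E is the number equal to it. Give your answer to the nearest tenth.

Count below 32: L = 8; count equal: E = 1; n = 13.
Percentile rank = 100·(8 + 0.5·1)/13 = 100·8.5/13 = 65.38.

65.4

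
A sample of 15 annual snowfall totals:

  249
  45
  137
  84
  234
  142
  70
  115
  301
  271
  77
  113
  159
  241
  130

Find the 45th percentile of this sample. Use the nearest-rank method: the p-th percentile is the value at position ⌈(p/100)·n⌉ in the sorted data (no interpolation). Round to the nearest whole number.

130

Sorted: 45, 70, 77, 84, 113, 115, 130, 137, 142, 159, 234, 241, 249, 271, 301.
n = 15.
Position = ⌈45/100 · 15⌉ = ⌈6.75⌉ = 7.
The value at rank 7 is 130.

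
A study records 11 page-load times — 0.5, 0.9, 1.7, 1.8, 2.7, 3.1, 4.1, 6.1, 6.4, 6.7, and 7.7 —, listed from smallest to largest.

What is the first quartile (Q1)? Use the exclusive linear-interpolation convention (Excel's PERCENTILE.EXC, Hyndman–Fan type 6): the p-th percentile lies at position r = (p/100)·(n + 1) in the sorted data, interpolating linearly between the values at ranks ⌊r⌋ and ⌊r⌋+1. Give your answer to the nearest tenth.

n = 11.
r = (25/100)·(11 + 1) = 3.
r is an integer, so P25 is the value at rank 3: 1.7.

1.7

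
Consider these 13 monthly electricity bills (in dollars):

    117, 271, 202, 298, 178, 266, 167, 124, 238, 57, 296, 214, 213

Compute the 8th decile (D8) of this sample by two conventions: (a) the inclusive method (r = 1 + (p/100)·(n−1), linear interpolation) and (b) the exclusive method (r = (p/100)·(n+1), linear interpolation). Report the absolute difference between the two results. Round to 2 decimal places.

Sorted: 57, 117, 124, 167, 178, 202, 213, 214, 238, 266, 271, 296, 298.
n = 13.
(a) r = 10.6; between ranks 10 (266) and 11 (271): 269.
(b) r = 11.2; between ranks 11 (271) and 12 (296): 276.
|269 − 276| = 7.

7.00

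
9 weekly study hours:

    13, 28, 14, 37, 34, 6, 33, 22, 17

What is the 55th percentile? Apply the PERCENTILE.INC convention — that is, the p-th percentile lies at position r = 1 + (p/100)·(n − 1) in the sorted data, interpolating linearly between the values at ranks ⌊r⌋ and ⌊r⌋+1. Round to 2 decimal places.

Sorted: 6, 13, 14, 17, 22, 28, 33, 34, 37.
n = 9.
r = 1 + (55/100)·(9 − 1) = 1 + 4.4 = 5.4.
Rank 5 is 22 and rank 6 is 28.
Interpolate: 22 + 0.4·(28 − 22) = 22 + 0.4·6 = 24.4.

24.40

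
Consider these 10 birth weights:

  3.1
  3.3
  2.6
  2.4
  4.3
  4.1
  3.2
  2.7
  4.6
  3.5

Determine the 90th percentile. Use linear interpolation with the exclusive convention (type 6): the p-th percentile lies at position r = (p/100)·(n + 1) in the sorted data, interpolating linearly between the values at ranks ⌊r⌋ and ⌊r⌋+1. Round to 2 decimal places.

4.57

Sorted: 2.4, 2.6, 2.7, 3.1, 3.2, 3.3, 3.5, 4.1, 4.3, 4.6.
n = 10.
r = (90/100)·(10 + 1) = 9.9.
Rank 9 is 4.3 and rank 10 is 4.6.
Interpolate: 4.3 + 0.9·(4.6 − 4.3) = 4.3 + 0.9·0.3 = 4.57.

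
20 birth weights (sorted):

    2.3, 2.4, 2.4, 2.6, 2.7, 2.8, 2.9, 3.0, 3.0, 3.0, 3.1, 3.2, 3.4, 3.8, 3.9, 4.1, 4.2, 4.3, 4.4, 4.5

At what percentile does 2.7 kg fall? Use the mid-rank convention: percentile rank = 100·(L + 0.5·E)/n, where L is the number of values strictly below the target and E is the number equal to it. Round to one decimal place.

Count below 2.7: L = 4; count equal: E = 1; n = 20.
Percentile rank = 100·(4 + 0.5·1)/20 = 100·4.5/20 = 22.5.

22.5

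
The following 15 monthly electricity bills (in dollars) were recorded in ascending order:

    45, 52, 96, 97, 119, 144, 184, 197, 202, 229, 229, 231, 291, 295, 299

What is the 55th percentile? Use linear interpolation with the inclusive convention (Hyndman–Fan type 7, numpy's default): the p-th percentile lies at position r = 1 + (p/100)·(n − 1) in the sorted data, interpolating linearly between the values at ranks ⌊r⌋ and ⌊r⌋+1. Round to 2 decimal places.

200.50

n = 15.
r = 1 + (55/100)·(15 − 1) = 1 + 7.7 = 8.7.
Rank 8 is 197 and rank 9 is 202.
Interpolate: 197 + 0.7·(202 − 197) = 197 + 0.7·5 = 200.5.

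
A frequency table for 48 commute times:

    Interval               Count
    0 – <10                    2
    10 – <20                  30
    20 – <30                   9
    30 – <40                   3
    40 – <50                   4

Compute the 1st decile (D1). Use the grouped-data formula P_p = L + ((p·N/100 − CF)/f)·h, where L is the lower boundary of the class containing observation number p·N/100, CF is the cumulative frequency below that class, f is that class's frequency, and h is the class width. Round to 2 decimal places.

10.93

N = 48; target position k = 10/100 · 48 = 4.8.
Cumulative frequencies: 2, 32, 41, 44, 48.
Observation 4.8 falls in the class 10 – <20.
L = 10, CF = 2, f = 30, h = 10.
P10 = 10 + ((4.8 − 2)/30)·10 = 10 + 0.933333 = 10.9333.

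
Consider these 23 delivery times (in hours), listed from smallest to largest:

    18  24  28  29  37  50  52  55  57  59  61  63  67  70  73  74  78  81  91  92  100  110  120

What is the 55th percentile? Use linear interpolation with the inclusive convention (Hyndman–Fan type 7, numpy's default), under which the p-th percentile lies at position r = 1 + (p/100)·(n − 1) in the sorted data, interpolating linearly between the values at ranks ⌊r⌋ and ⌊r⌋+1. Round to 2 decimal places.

n = 23.
r = 1 + (55/100)·(23 − 1) = 1 + 12.1 = 13.1.
Rank 13 is 67 and rank 14 is 70.
Interpolate: 67 + 0.1·(70 − 67) = 67 + 0.1·3 = 67.3.

67.30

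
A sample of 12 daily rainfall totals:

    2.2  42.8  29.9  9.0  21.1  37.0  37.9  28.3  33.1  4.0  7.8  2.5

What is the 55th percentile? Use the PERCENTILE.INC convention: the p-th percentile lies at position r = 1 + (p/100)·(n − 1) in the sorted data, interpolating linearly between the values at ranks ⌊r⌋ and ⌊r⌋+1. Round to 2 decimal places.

Sorted: 2.2, 2.5, 4.0, 7.8, 9.0, 21.1, 28.3, 29.9, 33.1, 37.0, 37.9, 42.8.
n = 12.
r = 1 + (55/100)·(12 − 1) = 1 + 6.05 = 7.05.
Rank 7 is 28.3 and rank 8 is 29.9.
Interpolate: 28.3 + 0.05·(29.9 − 28.3) = 28.3 + 0.05·1.6 = 28.38.

28.38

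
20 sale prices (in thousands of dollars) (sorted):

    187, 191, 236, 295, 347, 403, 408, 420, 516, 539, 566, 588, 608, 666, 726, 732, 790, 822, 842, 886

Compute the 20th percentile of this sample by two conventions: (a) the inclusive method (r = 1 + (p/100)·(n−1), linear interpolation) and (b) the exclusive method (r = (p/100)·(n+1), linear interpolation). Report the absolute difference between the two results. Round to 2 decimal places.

n = 20.
(a) r = 4.8; between ranks 4 (295) and 5 (347): 336.6.
(b) r = 4.2; between ranks 4 (295) and 5 (347): 305.4.
|336.6 − 305.4| = 31.2.

31.20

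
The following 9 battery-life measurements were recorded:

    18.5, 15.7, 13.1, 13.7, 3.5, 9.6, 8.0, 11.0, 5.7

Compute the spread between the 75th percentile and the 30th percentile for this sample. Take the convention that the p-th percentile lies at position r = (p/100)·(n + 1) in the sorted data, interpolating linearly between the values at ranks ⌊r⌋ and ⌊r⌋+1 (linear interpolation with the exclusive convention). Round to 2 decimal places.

6.70

Sorted: 3.5, 5.7, 8.0, 9.6, 11.0, 13.1, 13.7, 15.7, 18.5.
n = 9.
P30: r = 3 (integer) → 8.
P75: r = 7.5; ranks 7–8 are 13.7, 15.7; interpolating gives 14.7.
Difference: 14.7 − 8 = 6.7.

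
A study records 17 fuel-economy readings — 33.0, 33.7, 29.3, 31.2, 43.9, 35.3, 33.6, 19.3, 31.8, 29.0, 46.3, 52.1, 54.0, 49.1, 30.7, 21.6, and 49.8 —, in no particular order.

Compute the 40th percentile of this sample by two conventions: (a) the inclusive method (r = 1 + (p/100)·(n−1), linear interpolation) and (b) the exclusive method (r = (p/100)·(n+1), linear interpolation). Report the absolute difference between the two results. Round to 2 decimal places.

Sorted: 19.3, 21.6, 29.0, 29.3, 30.7, 31.2, 31.8, 33.0, 33.6, 33.7, 35.3, 43.9, 46.3, 49.1, 49.8, 52.1, 54.0.
n = 17.
(a) r = 7.4; between ranks 7 (31.8) and 8 (33.0): 32.28.
(b) r = 7.2; between ranks 7 (31.8) and 8 (33.0): 32.04.
|32.28 − 32.04| = 0.24.

0.24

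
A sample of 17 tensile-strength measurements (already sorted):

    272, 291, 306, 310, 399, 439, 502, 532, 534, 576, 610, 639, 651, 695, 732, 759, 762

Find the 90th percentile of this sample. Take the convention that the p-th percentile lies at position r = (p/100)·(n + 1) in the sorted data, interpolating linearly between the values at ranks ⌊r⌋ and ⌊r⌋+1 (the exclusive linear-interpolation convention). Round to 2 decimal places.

759.60

n = 17.
r = (90/100)·(17 + 1) = 16.2.
Rank 16 is 759 and rank 17 is 762.
Interpolate: 759 + 0.2·(762 − 759) = 759 + 0.2·3 = 759.6.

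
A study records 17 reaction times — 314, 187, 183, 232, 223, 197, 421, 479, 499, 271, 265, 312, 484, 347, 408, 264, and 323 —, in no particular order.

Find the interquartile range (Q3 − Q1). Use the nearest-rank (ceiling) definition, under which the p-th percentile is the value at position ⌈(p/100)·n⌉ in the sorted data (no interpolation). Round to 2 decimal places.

Sorted: 183, 187, 197, 223, 232, 264, 265, 271, 312, 314, 323, 347, 408, 421, 479, 484, 499.
n = 17.
P25: rank ⌈25/100·17⌉ = 5 → 232.
P75: rank ⌈75/100·17⌉ = 13 → 408.
Difference: 408 − 232 = 176.

176.00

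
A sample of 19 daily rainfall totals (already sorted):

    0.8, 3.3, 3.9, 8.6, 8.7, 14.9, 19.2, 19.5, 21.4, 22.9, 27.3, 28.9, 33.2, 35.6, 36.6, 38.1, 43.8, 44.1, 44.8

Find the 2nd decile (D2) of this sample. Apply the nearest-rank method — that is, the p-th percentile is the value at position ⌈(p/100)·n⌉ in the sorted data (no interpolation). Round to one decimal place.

n = 19.
Position = ⌈20/100 · 19⌉ = ⌈3.8⌉ = 4.
The value at rank 4 is 8.6.

8.6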